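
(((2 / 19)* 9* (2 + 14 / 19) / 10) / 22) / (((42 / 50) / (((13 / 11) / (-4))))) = -2535 / 611534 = -0.00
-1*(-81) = 81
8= 8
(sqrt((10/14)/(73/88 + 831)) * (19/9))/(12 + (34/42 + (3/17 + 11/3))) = 646 * sqrt(56364770)/1305539835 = 0.00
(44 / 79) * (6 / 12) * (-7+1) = -1.67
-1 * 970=-970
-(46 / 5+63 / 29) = -1649 / 145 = -11.37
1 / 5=0.20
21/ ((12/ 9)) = 15.75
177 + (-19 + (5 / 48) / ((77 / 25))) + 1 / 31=18110579 / 114576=158.07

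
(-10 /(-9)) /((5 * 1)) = 0.22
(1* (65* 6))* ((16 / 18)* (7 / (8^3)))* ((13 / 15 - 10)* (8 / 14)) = -1781 / 72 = -24.74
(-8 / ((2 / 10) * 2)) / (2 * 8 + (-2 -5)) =-20 / 9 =-2.22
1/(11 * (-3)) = -1/33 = -0.03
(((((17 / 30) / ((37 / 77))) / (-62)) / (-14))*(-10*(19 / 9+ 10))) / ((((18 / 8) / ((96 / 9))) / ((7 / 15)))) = -4565792 / 12542445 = -0.36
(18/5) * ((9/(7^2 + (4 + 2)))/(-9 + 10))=162/275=0.59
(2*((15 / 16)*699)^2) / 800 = 4397409 / 4096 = 1073.59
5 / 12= 0.42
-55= -55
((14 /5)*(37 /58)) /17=259 /2465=0.11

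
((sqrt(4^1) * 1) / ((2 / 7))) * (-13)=-91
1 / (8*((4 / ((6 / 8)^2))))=9 / 512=0.02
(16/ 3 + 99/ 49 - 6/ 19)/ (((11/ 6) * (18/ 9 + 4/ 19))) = 1787/ 1029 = 1.74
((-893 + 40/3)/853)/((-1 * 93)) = 2639/237987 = 0.01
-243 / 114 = -81 / 38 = -2.13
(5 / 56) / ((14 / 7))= 5 / 112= 0.04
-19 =-19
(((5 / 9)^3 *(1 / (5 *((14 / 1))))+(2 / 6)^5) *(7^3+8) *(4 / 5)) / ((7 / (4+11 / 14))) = 58357 / 46305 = 1.26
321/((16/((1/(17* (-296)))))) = -321/80512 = -0.00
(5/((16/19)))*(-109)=-10355/16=-647.19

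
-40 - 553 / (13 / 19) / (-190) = -4647 / 130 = -35.75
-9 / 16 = -0.56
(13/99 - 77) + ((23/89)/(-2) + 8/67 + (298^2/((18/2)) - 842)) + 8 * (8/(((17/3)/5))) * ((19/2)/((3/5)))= 65850106627/6690486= 9842.35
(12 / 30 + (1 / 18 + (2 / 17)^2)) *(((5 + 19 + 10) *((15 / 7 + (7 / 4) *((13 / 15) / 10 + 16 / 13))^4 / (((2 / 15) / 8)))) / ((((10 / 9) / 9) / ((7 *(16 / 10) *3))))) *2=42486823542839319868109489 / 208173988750000000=204092854.24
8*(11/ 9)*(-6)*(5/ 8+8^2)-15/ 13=-147907/ 39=-3792.49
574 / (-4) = -143.50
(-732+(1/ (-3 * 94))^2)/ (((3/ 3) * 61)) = -58211567/ 4850964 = -12.00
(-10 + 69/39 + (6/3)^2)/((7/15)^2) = -19.43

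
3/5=0.60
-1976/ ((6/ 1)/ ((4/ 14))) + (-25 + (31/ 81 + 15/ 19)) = -1270385/ 10773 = -117.92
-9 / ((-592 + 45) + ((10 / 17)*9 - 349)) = 153 / 15142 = 0.01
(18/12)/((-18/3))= -1/4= -0.25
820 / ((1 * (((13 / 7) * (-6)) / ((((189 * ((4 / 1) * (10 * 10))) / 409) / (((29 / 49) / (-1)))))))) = 3543876000 / 154193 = 22983.38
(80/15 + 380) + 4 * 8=1252/3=417.33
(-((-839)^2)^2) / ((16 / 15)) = -7432571613615 / 16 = -464535725850.94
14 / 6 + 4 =19 / 3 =6.33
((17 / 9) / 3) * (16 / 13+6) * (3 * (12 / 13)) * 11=138.68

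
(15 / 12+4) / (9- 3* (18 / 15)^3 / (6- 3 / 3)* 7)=4375 / 1452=3.01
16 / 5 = 3.20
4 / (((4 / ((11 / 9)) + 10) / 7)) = 154 / 73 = 2.11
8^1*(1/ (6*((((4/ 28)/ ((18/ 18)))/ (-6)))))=-56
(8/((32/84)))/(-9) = -7/3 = -2.33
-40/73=-0.55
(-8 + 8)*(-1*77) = 0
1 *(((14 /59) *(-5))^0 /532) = 0.00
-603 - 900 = -1503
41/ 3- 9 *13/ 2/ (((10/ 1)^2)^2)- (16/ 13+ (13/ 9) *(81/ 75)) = 8478637/ 780000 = 10.87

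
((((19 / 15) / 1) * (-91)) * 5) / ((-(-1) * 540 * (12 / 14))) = -12103 / 9720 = -1.25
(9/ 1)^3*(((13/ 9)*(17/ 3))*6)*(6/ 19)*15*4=12888720/ 19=678353.68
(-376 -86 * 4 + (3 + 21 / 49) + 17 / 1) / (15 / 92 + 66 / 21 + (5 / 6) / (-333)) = -450073476 / 2125261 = -211.77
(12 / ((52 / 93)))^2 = 77841 / 169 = 460.60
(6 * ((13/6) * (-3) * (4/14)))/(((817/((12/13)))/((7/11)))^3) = -508032/122667899775707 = -0.00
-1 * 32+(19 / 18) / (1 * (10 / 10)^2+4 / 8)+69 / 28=-21797 / 756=-28.83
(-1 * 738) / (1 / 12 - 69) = 8856 / 827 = 10.71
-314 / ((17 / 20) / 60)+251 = -372533 / 17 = -21913.71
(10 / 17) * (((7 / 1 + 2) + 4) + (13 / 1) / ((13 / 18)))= 310 / 17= 18.24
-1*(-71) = 71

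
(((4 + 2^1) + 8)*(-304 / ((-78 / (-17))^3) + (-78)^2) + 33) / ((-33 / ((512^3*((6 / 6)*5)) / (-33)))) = 3390271999128371200 / 64598391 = 52482297881.51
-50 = -50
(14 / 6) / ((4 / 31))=217 / 12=18.08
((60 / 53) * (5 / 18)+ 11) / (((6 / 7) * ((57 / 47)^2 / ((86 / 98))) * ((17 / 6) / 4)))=11.12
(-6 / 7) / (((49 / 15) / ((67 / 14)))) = -3015 / 2401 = -1.26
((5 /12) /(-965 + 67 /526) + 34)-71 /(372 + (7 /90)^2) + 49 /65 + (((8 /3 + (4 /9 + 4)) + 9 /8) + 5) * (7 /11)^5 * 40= 25881310173728369115949 /288164207775986775090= 89.81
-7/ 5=-1.40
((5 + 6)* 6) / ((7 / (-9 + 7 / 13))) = -7260 / 91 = -79.78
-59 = -59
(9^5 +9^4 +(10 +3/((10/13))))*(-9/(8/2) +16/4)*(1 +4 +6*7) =215902631/40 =5397565.78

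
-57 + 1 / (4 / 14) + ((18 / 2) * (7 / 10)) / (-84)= -2143 / 40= -53.58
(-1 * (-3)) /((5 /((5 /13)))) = 3 /13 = 0.23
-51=-51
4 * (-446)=-1784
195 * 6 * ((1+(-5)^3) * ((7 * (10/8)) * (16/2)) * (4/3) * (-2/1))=27081600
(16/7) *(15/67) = 240/469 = 0.51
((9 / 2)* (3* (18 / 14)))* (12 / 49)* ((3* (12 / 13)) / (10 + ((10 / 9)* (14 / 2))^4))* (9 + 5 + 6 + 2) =3788111448 / 53676572495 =0.07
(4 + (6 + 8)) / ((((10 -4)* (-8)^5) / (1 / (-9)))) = 0.00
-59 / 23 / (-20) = 59 / 460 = 0.13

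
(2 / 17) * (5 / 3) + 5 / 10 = 71 / 102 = 0.70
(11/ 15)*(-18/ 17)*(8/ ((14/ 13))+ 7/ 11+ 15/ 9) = -7.56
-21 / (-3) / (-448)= -1 / 64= -0.02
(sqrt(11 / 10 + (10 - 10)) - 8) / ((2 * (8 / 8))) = -4 + sqrt(110) / 20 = -3.48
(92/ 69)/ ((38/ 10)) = 20/ 57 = 0.35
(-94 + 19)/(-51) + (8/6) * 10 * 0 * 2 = 25/17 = 1.47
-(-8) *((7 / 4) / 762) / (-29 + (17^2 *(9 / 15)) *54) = 35 / 17782413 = 0.00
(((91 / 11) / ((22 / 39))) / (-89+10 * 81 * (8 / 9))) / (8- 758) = -1183 / 38175500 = -0.00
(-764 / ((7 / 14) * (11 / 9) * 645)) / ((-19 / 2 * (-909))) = -3056 / 13615305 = -0.00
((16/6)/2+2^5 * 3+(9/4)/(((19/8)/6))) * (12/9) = 23488/171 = 137.36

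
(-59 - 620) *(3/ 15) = -679/ 5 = -135.80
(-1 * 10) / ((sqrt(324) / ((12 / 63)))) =-20 / 189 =-0.11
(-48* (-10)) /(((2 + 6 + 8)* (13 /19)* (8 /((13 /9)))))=95 /12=7.92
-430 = -430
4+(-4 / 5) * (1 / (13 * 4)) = 259 / 65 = 3.98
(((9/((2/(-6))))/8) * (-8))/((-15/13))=-117/5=-23.40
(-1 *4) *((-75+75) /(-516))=0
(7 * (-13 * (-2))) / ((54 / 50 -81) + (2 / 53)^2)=-491575 / 215857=-2.28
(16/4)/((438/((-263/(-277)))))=526/60663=0.01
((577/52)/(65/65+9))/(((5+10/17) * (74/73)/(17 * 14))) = 85210783/1827800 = 46.62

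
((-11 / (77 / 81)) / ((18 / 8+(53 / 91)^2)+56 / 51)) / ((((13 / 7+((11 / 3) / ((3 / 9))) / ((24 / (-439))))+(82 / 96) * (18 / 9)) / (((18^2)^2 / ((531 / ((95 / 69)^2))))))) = 3200959495843200 / 537938112878683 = 5.95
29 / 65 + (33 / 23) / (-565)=74942 / 168935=0.44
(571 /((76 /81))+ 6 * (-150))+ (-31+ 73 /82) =-1001931 /3116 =-321.54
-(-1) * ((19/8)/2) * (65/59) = 1235/944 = 1.31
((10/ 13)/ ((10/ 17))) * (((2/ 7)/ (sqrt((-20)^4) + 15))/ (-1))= -34/ 37765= -0.00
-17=-17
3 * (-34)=-102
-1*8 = -8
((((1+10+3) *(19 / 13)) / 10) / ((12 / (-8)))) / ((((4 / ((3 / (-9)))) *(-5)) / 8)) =-532 / 2925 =-0.18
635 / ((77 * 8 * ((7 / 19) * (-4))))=-12065 / 17248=-0.70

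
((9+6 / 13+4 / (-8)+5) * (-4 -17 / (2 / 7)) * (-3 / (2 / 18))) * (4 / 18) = 138303 / 26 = 5319.35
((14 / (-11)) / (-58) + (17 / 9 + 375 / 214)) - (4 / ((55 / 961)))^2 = -824698547969 / 168958350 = -4881.08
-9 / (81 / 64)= -64 / 9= -7.11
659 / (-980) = -659 / 980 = -0.67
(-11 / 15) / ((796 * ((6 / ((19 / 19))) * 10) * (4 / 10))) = -11 / 286560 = -0.00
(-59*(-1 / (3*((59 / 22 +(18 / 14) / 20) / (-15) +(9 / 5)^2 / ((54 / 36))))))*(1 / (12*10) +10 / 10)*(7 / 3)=19239605 / 822006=23.41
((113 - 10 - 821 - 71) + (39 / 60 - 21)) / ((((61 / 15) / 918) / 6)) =-66868497 / 61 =-1096204.87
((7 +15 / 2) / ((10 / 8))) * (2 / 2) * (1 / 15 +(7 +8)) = 13108 / 75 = 174.77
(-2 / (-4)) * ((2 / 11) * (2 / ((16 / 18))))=9 / 44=0.20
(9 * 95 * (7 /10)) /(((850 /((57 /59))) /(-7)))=-477603 /100300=-4.76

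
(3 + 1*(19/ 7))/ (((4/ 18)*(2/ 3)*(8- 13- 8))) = -270/ 91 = -2.97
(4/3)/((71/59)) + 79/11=19423/2343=8.29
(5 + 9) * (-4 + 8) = 56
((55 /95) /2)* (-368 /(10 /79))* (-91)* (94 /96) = 85484399 /1140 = 74986.31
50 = 50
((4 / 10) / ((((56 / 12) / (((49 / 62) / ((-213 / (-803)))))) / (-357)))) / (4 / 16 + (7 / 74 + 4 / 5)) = -79.65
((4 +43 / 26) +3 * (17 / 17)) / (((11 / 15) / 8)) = 13500 / 143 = 94.41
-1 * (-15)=15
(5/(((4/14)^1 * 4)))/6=35/48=0.73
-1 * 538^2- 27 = -289471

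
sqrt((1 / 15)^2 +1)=sqrt(226) / 15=1.00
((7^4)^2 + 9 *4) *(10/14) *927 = 26720019495/7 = 3817145642.14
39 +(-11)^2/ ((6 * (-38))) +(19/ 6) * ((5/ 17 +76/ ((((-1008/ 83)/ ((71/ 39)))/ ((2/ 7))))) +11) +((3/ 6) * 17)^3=90402315683/ 133326648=678.05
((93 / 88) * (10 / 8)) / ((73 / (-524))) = -60915 / 6424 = -9.48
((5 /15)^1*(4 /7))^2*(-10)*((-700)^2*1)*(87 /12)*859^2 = -8559419600000 /9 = -951046622222.22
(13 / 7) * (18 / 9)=26 / 7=3.71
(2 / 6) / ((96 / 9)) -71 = -2271 / 32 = -70.97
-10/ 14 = -5/ 7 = -0.71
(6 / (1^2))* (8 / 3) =16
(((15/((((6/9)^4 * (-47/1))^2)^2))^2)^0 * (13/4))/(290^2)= 13/336400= 0.00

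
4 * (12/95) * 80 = 768/19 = 40.42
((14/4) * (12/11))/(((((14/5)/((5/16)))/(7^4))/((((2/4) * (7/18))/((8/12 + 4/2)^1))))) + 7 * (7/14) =439887/5632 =78.10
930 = 930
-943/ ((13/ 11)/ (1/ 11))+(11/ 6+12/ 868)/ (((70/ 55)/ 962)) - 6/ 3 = 156591649/ 118482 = 1321.65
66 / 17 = 3.88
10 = 10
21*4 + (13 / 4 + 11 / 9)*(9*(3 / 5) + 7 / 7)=5068 / 45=112.62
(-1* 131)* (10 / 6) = -655 / 3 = -218.33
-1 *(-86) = 86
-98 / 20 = -49 / 10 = -4.90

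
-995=-995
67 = 67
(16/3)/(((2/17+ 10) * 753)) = 68/97137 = 0.00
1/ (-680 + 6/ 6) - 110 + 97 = -8828/ 679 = -13.00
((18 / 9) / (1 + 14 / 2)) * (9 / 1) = 9 / 4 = 2.25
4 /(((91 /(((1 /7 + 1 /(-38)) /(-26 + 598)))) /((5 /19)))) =155 /65767702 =0.00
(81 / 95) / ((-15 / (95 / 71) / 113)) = -3051 / 355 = -8.59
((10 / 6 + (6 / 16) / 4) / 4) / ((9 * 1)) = 169 / 3456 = 0.05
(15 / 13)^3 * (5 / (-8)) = -16875 / 17576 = -0.96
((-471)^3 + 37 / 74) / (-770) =208974221 / 1540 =135697.55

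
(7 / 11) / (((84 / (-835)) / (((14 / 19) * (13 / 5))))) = -15197 / 1254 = -12.12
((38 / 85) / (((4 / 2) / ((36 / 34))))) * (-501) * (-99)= 16962858 / 1445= 11739.00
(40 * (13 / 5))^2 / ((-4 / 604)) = -1633216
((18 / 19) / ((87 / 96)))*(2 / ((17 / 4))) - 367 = -366.51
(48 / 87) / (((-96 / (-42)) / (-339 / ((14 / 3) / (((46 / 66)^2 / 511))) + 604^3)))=190741468479999 / 3586198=53187656.81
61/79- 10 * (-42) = 33241/79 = 420.77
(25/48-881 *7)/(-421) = 14.65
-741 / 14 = -52.93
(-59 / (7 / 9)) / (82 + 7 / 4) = -2124 / 2345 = -0.91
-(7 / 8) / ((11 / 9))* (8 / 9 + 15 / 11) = -1561 / 968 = -1.61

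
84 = 84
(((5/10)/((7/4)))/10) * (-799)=-799/35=-22.83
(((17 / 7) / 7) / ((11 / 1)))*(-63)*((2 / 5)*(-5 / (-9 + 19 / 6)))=-1836 / 2695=-0.68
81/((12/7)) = 189/4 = 47.25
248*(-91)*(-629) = 14195272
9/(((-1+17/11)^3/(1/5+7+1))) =54571/120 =454.76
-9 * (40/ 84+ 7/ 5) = -591/ 35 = -16.89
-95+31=-64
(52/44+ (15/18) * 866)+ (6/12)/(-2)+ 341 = 140395/132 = 1063.60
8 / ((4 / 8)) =16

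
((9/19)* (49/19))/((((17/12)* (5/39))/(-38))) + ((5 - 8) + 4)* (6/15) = -82426/323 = -255.19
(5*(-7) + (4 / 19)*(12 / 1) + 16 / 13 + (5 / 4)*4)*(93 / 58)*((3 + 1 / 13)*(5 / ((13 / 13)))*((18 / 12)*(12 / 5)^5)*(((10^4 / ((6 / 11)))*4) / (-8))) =66001055662080 / 93119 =708781834.66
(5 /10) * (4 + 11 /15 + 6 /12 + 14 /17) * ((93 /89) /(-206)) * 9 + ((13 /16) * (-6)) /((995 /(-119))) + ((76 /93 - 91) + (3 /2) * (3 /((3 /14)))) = -792992605097 /11536449492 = -68.74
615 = 615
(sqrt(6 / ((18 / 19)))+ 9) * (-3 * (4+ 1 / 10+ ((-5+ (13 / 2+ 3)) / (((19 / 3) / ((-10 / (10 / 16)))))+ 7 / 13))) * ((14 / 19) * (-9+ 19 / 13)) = -307891206 / 305045 - 11403378 * sqrt(57) / 305045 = -1291.56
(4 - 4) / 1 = 0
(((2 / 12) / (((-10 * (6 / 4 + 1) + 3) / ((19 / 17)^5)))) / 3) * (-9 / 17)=2476099 / 1062053036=0.00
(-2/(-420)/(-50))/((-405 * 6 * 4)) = 1/102060000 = 0.00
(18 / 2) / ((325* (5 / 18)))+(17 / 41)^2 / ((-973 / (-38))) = 282815056 / 2657871125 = 0.11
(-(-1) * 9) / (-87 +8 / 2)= -9 / 83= -0.11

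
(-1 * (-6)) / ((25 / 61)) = 366 / 25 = 14.64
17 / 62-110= -6803 / 62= -109.73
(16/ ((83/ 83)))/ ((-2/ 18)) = -144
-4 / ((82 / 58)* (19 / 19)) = -116 / 41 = -2.83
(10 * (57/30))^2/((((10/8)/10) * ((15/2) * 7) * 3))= 5776/315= 18.34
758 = 758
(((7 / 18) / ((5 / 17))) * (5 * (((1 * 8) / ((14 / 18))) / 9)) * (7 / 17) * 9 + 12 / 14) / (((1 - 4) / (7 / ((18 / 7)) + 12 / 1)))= -26765 / 189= -141.61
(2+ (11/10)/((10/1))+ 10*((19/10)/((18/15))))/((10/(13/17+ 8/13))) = 328363/132600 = 2.48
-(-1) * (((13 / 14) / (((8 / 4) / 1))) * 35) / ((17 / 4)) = 65 / 17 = 3.82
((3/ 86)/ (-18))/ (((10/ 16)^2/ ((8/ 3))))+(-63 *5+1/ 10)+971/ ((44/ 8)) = -29451581/ 212850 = -138.37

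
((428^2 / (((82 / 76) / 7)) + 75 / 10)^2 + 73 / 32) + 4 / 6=227937123719923939 / 161376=1412459868381.44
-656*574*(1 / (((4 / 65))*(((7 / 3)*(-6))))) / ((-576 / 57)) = -2076035 / 48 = -43250.73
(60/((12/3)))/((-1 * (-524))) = 15/524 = 0.03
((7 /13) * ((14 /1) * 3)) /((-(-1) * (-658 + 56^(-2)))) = -307328 /8941777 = -0.03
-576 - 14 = -590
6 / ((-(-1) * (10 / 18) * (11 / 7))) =6.87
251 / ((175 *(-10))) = -251 / 1750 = -0.14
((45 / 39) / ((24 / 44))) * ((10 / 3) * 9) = 825 / 13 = 63.46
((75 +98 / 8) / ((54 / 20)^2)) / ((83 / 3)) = 8725 / 20169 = 0.43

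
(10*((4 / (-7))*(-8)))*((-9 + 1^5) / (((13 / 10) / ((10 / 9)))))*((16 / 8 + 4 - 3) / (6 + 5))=-256000 / 3003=-85.25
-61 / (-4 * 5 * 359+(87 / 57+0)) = 1159 / 136391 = 0.01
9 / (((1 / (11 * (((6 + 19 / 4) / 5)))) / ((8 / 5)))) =8514 / 25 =340.56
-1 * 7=-7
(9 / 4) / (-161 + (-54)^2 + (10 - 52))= 9 / 10852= 0.00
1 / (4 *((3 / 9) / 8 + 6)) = 6 / 145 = 0.04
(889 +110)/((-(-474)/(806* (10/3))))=447330/79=5662.41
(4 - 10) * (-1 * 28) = 168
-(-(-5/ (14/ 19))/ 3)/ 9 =-0.25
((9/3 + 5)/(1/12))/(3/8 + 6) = 256/17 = 15.06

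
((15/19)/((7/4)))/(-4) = -15/133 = -0.11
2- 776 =-774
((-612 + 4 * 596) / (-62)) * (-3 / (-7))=-2658 / 217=-12.25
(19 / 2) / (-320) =-19 / 640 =-0.03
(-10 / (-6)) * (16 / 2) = 40 / 3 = 13.33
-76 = -76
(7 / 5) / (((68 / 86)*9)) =301 / 1530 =0.20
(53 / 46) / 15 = 53 / 690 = 0.08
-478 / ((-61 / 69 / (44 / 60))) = 120934 / 305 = 396.50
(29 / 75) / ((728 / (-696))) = -841 / 2275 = -0.37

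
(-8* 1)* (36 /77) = -288 /77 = -3.74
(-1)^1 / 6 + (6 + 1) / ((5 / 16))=667 / 30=22.23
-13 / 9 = -1.44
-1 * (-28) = 28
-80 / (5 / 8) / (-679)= 128 / 679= 0.19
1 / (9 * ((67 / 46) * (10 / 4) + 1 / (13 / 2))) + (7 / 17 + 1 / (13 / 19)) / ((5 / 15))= 3000074 / 531063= 5.65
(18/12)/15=1/10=0.10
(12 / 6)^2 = 4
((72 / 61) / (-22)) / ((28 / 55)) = -0.11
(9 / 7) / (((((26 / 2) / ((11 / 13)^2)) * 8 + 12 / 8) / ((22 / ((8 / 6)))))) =35937 / 248605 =0.14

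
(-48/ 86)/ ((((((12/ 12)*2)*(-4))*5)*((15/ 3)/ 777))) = 2331/ 1075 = 2.17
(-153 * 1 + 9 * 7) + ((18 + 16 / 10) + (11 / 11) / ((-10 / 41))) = -149 / 2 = -74.50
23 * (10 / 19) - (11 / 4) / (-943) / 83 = 72007689 / 5948444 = 12.11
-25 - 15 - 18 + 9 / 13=-745 / 13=-57.31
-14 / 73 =-0.19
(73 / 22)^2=11.01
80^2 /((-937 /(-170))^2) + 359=500150871 /877969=569.67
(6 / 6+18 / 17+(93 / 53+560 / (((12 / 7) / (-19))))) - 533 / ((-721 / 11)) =-12072663263 / 1948863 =-6194.72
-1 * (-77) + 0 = 77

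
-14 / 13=-1.08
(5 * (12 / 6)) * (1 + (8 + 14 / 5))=118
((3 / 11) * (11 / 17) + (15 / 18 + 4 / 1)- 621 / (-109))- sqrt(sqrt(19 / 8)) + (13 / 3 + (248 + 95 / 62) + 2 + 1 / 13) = 597368890 / 2240277- 38^(1 / 4) / 2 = 265.41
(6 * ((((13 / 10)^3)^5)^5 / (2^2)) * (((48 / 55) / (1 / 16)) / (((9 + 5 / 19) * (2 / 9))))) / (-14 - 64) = -13865177566821570977838701180306112250672934528145901887804254559244545573377623290057 / 302500000000000000000000000000000000000000000000000000000000000000000000000000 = -45835297.74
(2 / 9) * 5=10 / 9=1.11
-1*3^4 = -81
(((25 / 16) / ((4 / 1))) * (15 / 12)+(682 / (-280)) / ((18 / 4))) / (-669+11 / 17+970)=-72641 / 413521920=-0.00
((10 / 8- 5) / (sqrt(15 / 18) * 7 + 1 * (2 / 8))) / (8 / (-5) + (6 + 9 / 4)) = 900 / 260281- 600 * sqrt(30) / 37183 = -0.08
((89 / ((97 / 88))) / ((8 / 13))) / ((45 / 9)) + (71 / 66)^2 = 57883697 / 2112660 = 27.40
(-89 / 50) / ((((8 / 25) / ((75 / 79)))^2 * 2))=-12515625 / 1597696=-7.83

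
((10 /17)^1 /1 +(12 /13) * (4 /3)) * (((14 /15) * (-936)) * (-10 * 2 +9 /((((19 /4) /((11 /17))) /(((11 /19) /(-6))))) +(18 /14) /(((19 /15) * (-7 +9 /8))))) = 790540795584 /24517315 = 32244.18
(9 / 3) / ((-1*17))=-3 / 17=-0.18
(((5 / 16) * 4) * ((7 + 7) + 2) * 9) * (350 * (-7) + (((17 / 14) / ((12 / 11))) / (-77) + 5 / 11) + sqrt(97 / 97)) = -475118565 / 1078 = -440740.78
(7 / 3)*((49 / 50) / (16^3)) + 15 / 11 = 9219773 / 6758400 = 1.36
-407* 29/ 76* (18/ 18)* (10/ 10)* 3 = -35409/ 76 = -465.91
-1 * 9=-9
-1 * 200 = -200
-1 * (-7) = 7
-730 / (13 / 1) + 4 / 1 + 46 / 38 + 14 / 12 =-73769 / 1482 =-49.78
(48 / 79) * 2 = 96 / 79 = 1.22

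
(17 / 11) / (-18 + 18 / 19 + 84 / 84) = -323 / 3355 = -0.10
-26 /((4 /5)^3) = -1625 /32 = -50.78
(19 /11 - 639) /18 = -3505 /99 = -35.40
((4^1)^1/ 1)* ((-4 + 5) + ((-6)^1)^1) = -20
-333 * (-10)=3330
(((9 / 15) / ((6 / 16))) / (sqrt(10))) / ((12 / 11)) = 11 * sqrt(10) / 75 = 0.46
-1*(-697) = 697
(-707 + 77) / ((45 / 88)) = -1232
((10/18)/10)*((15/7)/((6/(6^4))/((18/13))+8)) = 3240/217819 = 0.01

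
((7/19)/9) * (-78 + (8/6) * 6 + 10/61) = -9940/3477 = -2.86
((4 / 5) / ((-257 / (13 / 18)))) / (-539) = 26 / 6233535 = 0.00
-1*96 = -96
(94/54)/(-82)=-47/2214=-0.02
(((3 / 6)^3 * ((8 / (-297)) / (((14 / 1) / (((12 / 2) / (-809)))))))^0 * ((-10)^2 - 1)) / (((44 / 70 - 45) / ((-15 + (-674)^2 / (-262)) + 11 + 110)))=738918180 / 203443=3632.06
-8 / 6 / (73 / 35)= -140 / 219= -0.64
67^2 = 4489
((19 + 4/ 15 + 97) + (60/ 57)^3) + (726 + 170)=104267056/ 102885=1013.43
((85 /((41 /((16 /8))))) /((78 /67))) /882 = 5695 /1410318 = 0.00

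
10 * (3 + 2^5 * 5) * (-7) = -11410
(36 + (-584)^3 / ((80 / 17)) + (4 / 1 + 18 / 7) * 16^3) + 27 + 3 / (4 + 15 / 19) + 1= -19245621123 / 455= -42298068.40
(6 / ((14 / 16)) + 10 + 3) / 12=139 / 84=1.65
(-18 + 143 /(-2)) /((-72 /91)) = 16289 /144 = 113.12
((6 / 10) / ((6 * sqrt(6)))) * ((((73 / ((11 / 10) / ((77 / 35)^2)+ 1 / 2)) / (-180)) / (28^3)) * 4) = -803 * sqrt(6) / 474163200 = -0.00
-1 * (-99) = 99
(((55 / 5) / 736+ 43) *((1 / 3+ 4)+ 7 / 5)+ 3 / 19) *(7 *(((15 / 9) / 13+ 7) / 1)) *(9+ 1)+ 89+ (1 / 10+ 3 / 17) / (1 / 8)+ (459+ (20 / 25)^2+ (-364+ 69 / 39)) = 3573077851489 / 28973100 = 123323.97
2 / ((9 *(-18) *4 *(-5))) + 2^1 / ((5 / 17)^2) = 187277 / 8100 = 23.12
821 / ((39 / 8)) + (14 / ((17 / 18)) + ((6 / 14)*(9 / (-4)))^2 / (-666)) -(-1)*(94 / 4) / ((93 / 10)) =221499884231 / 1192402848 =185.76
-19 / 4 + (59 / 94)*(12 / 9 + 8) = 625 / 564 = 1.11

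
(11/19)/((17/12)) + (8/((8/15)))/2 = 5109/646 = 7.91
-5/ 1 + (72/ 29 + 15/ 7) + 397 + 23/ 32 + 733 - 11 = 1119.34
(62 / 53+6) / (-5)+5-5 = -76 / 53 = -1.43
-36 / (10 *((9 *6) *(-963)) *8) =1 / 115560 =0.00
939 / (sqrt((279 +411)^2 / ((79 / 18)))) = 2.85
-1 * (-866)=866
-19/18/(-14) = 19/252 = 0.08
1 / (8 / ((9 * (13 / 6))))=39 / 16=2.44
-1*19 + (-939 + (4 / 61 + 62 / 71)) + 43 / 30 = -124164727 / 129930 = -955.63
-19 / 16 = -1.19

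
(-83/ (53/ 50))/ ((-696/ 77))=8.66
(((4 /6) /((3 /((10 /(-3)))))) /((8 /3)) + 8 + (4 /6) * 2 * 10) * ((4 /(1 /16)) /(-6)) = -6064 /27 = -224.59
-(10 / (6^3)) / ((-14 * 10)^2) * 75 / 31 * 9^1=-5 / 97216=-0.00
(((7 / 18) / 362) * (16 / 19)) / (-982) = -14 / 15196941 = -0.00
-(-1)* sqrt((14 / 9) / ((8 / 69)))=sqrt(483) / 6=3.66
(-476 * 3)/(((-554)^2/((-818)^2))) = -238877268/76729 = -3113.26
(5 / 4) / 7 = 5 / 28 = 0.18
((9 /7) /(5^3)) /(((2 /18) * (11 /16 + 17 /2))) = 432 /42875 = 0.01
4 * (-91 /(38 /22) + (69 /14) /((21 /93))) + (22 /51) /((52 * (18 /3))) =-914245543 /7407036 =-123.43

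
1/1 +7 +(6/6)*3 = 11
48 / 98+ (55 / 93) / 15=0.53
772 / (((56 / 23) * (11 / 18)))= 39951 / 77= 518.84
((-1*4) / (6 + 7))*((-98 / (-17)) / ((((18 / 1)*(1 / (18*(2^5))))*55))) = -12544 / 12155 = -1.03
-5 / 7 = -0.71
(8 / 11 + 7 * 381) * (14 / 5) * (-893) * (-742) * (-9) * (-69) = 33809528134116 / 11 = 3073593466737.82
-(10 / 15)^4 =-16 / 81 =-0.20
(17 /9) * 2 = 34 /9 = 3.78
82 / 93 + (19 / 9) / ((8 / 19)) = 13159 / 2232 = 5.90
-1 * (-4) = 4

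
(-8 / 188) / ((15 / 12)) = -8 / 235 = -0.03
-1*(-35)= 35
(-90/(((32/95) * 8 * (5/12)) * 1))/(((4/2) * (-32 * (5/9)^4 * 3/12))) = 3365793/64000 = 52.59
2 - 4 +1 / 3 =-5 / 3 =-1.67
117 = 117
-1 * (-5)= 5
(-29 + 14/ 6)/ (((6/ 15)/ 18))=-1200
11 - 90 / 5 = -7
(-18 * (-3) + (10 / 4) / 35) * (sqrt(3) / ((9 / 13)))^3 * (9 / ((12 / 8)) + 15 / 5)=7620.70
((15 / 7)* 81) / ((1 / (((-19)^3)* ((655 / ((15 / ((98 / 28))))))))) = -363904245 / 2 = -181952122.50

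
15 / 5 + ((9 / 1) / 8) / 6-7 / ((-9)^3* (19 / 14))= 707969 / 221616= 3.19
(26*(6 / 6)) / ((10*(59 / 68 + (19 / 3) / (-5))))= -2652 / 407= -6.52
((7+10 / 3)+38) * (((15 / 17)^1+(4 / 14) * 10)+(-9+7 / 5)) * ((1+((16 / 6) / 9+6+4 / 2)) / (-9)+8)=-112775809 / 86751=-1299.99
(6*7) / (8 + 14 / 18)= 378 / 79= 4.78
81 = 81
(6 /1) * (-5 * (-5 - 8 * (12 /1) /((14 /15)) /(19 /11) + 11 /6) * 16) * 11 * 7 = 44041360 /19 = 2317966.32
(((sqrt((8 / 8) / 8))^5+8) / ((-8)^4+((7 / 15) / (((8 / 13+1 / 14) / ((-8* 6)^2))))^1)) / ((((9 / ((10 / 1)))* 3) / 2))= 3125* sqrt(2) / 6114410496+3125 / 2985552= 0.00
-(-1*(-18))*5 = -90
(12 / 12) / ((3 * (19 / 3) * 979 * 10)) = 1 / 186010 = 0.00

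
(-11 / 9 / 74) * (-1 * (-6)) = -11 / 111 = -0.10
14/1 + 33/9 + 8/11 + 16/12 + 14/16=1813/88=20.60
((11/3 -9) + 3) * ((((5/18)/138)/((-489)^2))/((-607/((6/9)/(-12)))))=-35/19469363814792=-0.00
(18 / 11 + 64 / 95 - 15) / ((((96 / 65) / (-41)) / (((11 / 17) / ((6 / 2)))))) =7068113 / 93024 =75.98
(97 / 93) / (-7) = -97 / 651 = -0.15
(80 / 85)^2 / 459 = 256 / 132651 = 0.00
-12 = -12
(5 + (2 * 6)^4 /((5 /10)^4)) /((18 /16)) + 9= 2654329 /9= 294925.44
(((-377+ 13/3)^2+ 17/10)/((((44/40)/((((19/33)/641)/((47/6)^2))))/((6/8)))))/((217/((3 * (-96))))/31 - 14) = -68396678496/692010953711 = -0.10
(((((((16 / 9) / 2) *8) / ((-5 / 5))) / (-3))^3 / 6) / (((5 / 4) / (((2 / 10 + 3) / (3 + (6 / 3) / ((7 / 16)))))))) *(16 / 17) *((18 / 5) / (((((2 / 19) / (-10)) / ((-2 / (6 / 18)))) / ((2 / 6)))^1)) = 71403831296 / 147786525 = 483.16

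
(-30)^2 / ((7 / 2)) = 1800 / 7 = 257.14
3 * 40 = 120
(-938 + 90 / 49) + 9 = -45431 / 49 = -927.16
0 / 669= 0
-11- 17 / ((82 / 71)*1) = -2109 / 82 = -25.72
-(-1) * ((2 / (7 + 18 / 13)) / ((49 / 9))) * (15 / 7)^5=177693750 / 89766187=1.98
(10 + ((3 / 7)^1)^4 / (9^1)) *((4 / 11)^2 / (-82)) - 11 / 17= -134291555 / 202493137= -0.66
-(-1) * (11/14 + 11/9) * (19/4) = 4807/504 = 9.54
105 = 105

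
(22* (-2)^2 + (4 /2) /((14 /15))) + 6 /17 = 10769 /119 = 90.50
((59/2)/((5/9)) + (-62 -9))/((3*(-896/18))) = 0.12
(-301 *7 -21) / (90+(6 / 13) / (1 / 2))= -13832 / 591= -23.40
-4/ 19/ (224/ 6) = -3/ 532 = -0.01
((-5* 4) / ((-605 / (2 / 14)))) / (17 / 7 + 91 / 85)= 170 / 125961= 0.00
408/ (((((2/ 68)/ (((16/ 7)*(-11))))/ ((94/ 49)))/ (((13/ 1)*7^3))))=-2983478784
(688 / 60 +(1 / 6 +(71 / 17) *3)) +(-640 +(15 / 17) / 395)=-1459529 / 2370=-615.84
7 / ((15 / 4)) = 28 / 15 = 1.87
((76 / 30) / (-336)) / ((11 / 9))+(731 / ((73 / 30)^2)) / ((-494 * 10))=-126325597 / 4054090040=-0.03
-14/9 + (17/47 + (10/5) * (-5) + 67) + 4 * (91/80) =510613/8460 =60.36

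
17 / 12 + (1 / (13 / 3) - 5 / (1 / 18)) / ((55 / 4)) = -43861 / 8580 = -5.11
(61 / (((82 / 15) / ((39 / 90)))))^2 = 628849 / 26896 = 23.38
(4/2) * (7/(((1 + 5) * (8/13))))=91/24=3.79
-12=-12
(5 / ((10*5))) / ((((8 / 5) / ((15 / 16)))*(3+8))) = 15 / 2816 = 0.01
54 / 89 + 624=55590 / 89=624.61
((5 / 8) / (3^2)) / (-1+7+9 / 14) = 35 / 3348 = 0.01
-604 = -604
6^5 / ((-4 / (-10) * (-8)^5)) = -1215 / 2048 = -0.59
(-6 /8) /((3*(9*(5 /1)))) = -1 /180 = -0.01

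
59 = 59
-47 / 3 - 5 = -62 / 3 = -20.67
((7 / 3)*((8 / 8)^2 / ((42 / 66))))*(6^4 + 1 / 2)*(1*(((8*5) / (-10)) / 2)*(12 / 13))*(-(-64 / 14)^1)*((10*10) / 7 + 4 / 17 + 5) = -8481142912 / 10829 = -783188.01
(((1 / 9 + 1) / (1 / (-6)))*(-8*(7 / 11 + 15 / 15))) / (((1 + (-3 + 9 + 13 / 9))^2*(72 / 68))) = 4590 / 3971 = 1.16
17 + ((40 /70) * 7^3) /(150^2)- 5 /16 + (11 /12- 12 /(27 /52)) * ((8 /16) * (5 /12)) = 6519079 /540000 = 12.07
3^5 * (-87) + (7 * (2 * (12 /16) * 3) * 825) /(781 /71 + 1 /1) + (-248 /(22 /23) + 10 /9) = -15232961 /792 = -19233.54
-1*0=0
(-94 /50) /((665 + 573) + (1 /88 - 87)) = -4136 /2532225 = -0.00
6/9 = 2/3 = 0.67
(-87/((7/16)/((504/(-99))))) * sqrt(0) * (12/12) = 0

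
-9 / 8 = -1.12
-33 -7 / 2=-73 / 2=-36.50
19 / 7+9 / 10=3.61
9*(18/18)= 9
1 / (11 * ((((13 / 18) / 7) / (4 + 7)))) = 9.69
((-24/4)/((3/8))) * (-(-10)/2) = -80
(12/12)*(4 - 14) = -10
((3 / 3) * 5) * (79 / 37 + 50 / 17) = 15965 / 629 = 25.38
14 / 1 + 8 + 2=24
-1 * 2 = -2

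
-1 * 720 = -720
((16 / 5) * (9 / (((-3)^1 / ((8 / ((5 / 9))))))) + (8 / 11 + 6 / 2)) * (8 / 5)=-295928 / 1375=-215.22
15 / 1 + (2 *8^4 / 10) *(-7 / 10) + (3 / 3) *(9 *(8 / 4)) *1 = -13511 / 25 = -540.44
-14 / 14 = -1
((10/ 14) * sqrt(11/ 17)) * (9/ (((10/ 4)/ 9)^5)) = 17006112 * sqrt(187)/ 74375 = 3126.79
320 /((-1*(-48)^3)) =5 /1728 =0.00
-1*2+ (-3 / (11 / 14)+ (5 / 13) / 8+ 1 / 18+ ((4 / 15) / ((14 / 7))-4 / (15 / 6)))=-369689 / 51480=-7.18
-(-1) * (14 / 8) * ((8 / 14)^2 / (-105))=-4 / 735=-0.01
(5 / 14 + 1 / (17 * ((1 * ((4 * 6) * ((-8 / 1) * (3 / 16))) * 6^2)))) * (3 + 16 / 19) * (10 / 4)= 20101645 / 5860512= 3.43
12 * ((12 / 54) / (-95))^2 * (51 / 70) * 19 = 136 / 149625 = 0.00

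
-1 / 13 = -0.08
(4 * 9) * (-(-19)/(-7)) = -684/7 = -97.71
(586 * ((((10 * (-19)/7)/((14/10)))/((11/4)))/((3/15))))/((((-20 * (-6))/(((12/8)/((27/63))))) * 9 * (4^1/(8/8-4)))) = 139175/2772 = 50.21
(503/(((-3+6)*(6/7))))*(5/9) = 17605/162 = 108.67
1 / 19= 0.05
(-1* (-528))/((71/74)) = 39072/71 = 550.31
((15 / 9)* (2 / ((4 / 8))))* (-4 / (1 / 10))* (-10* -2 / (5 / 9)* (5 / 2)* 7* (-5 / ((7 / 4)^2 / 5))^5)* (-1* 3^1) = -737280000000000000 / 40353607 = -18270485709.00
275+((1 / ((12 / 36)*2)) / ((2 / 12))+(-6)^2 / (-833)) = 236536 / 833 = 283.96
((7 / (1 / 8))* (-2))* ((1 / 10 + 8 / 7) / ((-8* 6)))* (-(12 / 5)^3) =-25056 / 625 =-40.09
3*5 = 15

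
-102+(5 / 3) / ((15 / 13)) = -905 / 9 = -100.56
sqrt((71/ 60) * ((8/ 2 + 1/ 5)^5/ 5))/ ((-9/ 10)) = -49 * sqrt(2485)/ 125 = -19.54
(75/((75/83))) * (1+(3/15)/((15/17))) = 7636/75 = 101.81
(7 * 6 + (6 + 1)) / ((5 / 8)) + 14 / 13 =5166 / 65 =79.48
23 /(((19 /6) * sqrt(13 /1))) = 138 * sqrt(13) /247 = 2.01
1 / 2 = 0.50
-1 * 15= -15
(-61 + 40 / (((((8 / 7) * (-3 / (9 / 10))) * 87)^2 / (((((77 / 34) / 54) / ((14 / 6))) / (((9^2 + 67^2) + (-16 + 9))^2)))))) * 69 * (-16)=2405614368911482643 / 35721287255160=67344.00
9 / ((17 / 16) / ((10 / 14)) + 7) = 720 / 679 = 1.06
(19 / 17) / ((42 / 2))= 19 / 357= 0.05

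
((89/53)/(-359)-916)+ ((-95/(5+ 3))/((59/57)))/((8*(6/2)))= -65845571831/71845952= -916.48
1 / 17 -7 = -118 / 17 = -6.94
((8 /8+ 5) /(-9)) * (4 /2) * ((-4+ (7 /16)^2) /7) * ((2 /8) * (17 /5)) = 1105 /1792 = 0.62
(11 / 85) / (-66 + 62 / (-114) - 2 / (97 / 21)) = -0.00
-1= -1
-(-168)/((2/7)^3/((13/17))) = 93639/17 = 5508.18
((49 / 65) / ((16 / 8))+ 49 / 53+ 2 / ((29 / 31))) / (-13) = -0.26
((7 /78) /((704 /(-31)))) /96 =-217 /5271552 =-0.00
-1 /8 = -0.12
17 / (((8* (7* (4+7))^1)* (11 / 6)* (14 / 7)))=51 / 6776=0.01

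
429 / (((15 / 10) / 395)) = 112970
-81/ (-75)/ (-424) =-27/ 10600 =-0.00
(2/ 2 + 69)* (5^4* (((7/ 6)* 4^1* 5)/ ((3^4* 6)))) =2100.48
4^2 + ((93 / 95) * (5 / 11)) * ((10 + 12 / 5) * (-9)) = -35174 / 1045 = -33.66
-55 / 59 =-0.93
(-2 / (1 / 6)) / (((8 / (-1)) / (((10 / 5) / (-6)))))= -1 / 2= -0.50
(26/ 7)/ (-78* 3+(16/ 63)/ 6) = -0.02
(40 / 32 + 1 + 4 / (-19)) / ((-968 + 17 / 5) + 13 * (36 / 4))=-775 / 322088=-0.00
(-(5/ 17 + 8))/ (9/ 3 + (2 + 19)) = -47/ 136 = -0.35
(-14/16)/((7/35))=-35/8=-4.38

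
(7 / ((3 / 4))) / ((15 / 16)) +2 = 538 / 45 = 11.96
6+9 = 15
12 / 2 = 6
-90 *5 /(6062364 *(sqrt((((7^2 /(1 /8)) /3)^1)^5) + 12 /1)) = 5 /213817040149944- 48020 *sqrt(6) /309271075931169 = -0.00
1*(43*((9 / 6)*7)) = 903 / 2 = 451.50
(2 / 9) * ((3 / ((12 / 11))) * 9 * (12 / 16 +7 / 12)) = 22 / 3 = 7.33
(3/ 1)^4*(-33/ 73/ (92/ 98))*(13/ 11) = -154791/ 3358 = -46.10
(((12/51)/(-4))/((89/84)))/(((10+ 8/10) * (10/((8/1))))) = -56/13617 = -0.00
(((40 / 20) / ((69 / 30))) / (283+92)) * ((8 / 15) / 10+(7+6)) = 3916 / 129375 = 0.03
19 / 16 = 1.19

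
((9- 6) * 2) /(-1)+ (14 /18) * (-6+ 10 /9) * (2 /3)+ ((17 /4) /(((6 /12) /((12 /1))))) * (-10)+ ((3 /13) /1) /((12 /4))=-1028.46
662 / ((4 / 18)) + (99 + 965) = 4043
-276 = -276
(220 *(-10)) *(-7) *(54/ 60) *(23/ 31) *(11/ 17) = 6653.85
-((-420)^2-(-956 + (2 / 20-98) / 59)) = -104641019 / 590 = -177357.66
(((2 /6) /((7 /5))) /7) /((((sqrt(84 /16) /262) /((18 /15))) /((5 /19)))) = 5240* sqrt(21) /19551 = 1.23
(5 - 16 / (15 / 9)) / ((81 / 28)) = -644 / 405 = -1.59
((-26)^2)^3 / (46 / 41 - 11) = -12665546816 / 405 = -31272955.10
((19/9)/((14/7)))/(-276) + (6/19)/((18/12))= 19511/94392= 0.21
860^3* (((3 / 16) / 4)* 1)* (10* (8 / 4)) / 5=119260500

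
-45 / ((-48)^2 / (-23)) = 115 / 256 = 0.45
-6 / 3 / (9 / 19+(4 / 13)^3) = -83486 / 20989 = -3.98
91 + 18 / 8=373 / 4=93.25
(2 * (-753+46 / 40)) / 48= -15037 / 480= -31.33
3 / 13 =0.23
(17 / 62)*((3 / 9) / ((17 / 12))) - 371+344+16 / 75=-62129 / 2325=-26.72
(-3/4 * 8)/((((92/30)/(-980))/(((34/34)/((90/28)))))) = 596.52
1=1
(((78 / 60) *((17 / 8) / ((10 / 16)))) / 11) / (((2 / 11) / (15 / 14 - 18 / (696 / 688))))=-1500369 / 40600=-36.95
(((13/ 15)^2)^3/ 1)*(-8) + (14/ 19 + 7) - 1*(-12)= 3537809407/ 216421875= 16.35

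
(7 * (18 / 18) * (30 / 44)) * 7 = 735 / 22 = 33.41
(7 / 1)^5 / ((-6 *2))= -16807 / 12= -1400.58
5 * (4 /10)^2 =4 /5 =0.80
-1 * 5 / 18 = -5 / 18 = -0.28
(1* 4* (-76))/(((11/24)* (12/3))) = -1824/11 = -165.82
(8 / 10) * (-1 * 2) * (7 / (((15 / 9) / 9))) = -1512 / 25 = -60.48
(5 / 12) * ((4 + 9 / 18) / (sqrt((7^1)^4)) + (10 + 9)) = 9355 / 1176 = 7.95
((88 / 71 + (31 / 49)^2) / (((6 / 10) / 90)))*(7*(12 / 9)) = 55903800 / 24353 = 2295.56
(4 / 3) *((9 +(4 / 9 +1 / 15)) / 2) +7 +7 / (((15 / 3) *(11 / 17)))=23024 / 1485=15.50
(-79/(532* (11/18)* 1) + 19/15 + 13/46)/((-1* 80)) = -329663/20189400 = -0.02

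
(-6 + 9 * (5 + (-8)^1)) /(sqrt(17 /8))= -66 * sqrt(34) /17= -22.64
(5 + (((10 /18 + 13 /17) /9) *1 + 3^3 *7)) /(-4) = -48.54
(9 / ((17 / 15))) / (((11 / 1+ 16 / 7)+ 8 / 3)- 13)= 2835 / 1054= 2.69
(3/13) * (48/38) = 72/247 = 0.29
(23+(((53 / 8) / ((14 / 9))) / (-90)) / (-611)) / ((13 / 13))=23.00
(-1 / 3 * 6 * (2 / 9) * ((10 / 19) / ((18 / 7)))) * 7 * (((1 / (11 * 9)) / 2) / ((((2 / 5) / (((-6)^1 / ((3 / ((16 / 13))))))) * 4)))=9800 / 1980693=0.00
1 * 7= 7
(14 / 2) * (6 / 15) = 14 / 5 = 2.80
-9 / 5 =-1.80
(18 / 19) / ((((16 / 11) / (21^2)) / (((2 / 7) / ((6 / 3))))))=6237 / 152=41.03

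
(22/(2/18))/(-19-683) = -11/39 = -0.28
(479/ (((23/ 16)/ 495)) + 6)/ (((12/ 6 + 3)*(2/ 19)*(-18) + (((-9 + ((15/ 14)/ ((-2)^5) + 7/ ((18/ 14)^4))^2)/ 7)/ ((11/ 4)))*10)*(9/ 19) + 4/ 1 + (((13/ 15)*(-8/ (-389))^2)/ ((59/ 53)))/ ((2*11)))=-564883963249487776346120739840/ 3867603036879564903206873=-146055.31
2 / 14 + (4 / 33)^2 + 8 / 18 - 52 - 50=-772957 / 7623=-101.40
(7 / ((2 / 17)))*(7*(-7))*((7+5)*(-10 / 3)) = 116620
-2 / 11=-0.18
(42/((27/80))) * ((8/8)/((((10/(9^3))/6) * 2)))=27216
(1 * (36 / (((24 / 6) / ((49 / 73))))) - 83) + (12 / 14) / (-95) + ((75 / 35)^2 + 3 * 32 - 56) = -11001881 / 339815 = -32.38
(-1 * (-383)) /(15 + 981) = 383 /996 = 0.38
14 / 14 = 1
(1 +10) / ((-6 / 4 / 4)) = -29.33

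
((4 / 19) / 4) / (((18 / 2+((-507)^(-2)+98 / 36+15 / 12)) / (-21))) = -2399124 / 28157981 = -0.09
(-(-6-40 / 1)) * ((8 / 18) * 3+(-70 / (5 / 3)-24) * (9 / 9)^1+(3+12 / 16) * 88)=36616 / 3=12205.33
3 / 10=0.30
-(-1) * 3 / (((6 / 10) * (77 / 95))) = 475 / 77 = 6.17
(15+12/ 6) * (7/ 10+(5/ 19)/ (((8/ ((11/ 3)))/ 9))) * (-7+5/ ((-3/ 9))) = -253759/ 380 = -667.79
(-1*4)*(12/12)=-4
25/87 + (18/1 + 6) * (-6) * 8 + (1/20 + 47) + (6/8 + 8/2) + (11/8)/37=-141619967/128760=-1099.88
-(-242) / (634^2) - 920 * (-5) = 924498921 / 200978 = 4600.00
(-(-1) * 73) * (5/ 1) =365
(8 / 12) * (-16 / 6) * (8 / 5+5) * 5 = -176 / 3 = -58.67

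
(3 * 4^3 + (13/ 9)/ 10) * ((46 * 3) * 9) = 1193217/ 5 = 238643.40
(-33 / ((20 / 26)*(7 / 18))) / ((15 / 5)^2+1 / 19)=-73359 / 6020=-12.19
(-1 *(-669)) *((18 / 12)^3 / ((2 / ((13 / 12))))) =78273 / 64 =1223.02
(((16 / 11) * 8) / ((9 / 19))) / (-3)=-2432 / 297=-8.19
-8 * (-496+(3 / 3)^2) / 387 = 440 / 43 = 10.23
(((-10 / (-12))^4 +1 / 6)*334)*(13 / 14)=1825811 / 9072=201.26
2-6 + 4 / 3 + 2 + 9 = 25 / 3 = 8.33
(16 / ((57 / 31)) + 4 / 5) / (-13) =-2708 / 3705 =-0.73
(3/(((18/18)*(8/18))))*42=567/2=283.50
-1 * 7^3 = -343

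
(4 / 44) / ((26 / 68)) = 34 / 143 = 0.24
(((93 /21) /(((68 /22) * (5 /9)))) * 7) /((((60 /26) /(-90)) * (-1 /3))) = 359073 /170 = 2112.19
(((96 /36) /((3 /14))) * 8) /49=128 /63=2.03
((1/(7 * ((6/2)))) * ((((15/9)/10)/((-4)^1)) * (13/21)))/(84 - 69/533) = -6929/473136552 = -0.00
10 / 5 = 2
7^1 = 7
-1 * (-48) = 48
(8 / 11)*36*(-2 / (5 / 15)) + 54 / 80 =-68823 / 440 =-156.42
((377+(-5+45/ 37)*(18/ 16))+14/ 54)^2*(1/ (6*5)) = 555410977081/ 119760120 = 4637.70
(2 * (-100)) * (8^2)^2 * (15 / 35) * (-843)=2071756800 / 7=295965257.14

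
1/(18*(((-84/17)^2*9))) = 289/1143072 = 0.00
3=3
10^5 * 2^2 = 400000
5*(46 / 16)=115 / 8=14.38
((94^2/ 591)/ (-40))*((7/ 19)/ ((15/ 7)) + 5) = -1628033/ 842175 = -1.93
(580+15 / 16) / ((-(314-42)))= -9295 / 4352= -2.14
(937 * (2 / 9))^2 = 3511876 / 81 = 43356.49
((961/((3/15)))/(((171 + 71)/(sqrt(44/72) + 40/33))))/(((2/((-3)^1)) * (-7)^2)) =-48050/65219-4805 * sqrt(22)/47432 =-1.21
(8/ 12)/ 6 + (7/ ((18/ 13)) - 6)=-5/ 6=-0.83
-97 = -97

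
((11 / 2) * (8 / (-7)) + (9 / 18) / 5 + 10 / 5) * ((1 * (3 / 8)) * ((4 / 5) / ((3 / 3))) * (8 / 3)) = -586 / 175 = -3.35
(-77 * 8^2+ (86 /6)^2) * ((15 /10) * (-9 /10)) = 127509 /20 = 6375.45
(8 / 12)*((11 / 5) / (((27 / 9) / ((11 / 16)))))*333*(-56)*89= -2789171 / 5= -557834.20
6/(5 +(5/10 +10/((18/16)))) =108/259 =0.42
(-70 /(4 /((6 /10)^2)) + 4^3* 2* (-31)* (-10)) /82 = 396737 /820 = 483.83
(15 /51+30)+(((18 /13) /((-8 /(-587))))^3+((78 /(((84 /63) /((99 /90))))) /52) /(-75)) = 313338172107307 /298792000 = 1048683.27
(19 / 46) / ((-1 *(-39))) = 19 / 1794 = 0.01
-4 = -4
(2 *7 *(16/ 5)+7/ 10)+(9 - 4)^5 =6341/ 2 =3170.50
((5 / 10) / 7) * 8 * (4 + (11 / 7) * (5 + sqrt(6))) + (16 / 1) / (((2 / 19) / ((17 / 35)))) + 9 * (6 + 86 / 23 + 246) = 44 * sqrt(6) / 49 + 13424014 / 5635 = 2384.46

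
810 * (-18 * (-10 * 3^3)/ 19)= 3936600/ 19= 207189.47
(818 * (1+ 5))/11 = 4908/11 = 446.18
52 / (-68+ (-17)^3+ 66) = -52 / 4915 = -0.01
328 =328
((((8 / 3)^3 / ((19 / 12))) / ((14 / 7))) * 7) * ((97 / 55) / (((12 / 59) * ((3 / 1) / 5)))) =10255616 / 16929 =605.80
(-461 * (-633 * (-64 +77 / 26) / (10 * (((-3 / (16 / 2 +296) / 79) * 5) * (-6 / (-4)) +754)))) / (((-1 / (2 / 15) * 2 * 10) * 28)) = 0.56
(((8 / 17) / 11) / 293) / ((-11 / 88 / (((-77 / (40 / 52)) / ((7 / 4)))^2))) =-475904 / 124525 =-3.82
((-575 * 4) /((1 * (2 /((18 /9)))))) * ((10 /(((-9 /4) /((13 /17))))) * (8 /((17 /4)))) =38272000 /2601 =14714.34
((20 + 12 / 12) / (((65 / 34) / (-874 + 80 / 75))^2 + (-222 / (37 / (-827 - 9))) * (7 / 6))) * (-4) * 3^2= -149838805682496 / 1159863348641057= -0.13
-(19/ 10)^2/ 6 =-361/ 600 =-0.60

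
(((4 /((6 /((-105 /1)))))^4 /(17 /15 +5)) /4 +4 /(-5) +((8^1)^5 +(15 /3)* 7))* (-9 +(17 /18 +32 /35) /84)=-9080854.54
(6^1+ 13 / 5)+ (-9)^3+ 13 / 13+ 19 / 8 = -28681 / 40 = -717.02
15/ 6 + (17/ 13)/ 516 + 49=345479/ 6708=51.50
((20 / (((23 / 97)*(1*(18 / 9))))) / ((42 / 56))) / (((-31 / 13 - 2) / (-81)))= 453960 / 437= 1038.81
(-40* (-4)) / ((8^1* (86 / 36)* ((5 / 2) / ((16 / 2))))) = 1152 / 43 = 26.79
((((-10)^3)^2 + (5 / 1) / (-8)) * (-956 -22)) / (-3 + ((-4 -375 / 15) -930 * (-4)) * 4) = -3911997555 / 59044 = -66255.63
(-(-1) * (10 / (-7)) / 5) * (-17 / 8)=0.61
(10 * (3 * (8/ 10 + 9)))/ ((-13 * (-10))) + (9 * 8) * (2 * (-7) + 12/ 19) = -1185927/ 1235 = -960.26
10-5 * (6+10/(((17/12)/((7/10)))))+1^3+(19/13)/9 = -86608/1989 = -43.54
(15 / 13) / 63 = 5 / 273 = 0.02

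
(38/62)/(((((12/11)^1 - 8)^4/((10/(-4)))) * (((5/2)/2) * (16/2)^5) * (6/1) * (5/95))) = -0.00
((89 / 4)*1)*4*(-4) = -356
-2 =-2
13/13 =1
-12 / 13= -0.92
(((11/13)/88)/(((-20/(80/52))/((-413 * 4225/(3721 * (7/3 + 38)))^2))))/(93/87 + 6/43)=-0.08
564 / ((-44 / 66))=-846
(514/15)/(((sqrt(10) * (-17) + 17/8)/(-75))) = 20560/10863 + 164480 * sqrt(10)/10863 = 49.77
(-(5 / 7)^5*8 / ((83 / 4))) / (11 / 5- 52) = 500000 / 347350269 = 0.00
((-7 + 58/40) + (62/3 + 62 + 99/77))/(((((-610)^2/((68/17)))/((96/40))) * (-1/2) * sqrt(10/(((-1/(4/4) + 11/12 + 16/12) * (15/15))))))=-32929 * sqrt(2)/32558750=-0.00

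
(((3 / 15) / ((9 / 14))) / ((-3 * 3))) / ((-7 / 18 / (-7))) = -28 / 45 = -0.62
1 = 1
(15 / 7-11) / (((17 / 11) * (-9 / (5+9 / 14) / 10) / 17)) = 269390 / 441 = 610.86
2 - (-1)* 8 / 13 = 34 / 13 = 2.62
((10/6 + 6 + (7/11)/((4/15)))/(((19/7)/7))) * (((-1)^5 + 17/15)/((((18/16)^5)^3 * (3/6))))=1.18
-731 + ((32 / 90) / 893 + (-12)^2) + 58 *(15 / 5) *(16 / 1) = 88286461 / 40185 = 2197.00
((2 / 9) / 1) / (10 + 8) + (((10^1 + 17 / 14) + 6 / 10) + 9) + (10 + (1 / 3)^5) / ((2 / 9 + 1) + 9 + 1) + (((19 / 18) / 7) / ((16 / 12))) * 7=51562643 / 2290680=22.51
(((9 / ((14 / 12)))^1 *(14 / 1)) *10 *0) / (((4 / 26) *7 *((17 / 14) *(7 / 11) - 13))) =0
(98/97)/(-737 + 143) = -49/28809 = -0.00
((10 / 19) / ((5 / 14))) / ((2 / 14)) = 196 / 19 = 10.32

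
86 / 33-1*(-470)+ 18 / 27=5206 / 11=473.27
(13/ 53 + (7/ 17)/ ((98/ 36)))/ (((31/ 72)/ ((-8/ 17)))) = -0.43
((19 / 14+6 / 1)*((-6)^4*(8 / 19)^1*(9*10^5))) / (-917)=-480556800000 / 121961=-3940249.75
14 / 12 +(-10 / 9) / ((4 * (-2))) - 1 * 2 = -25 / 36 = -0.69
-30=-30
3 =3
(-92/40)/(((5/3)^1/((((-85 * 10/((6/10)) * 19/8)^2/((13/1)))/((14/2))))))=-1499729375/8736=-171672.32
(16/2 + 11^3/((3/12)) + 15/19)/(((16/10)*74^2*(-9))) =-506615/7491168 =-0.07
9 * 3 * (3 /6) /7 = 1.93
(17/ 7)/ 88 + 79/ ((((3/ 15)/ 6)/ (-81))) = -118253503/ 616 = -191969.97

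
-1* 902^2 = -813604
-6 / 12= -1 / 2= -0.50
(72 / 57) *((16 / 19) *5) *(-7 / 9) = -4480 / 1083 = -4.14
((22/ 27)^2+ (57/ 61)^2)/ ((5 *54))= 833897/ 146480886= 0.01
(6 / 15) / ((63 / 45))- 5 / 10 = -0.21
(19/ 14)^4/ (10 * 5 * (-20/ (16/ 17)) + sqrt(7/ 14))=-276932125/ 86736086584-130321 * sqrt(2)/ 86736086584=-0.00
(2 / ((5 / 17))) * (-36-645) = -23154 / 5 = -4630.80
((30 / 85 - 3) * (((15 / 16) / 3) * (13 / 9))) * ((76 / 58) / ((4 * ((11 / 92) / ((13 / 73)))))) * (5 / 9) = -9231625 / 28503288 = -0.32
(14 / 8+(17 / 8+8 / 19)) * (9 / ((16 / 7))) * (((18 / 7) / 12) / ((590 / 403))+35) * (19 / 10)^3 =615918703473 / 151040000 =4077.85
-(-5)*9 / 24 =1.88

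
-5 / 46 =-0.11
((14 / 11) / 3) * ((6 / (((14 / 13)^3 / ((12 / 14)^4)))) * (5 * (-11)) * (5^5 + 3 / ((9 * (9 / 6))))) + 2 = -22245971542 / 117649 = -189087.64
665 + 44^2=2601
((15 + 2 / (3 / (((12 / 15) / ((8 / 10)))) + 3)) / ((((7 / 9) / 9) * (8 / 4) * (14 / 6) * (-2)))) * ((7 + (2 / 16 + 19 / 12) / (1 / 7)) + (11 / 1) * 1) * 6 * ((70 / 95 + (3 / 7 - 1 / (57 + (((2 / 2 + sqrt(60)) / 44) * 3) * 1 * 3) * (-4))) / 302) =-22115189681289 / 1582112069776 + 29468934 * sqrt(15) / 5204316019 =-13.96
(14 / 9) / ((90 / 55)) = 77 / 81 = 0.95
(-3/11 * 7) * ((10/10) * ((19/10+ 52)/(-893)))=1029/8930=0.12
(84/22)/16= 21/88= 0.24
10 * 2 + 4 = 24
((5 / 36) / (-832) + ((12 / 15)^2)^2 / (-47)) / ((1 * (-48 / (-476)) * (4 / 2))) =-929935853 / 21116160000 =-0.04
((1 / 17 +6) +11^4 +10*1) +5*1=249255 / 17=14662.06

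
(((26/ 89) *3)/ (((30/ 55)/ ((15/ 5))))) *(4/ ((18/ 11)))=3146/ 267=11.78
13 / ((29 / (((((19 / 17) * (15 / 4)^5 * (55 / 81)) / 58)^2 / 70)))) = 249544775390625 / 413885085515776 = 0.60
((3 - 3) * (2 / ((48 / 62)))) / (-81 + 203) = 0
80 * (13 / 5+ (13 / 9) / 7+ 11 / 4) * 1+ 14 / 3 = 28298 / 63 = 449.17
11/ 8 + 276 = 2219/ 8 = 277.38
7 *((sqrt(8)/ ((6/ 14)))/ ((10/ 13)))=637 *sqrt(2)/ 15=60.06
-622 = -622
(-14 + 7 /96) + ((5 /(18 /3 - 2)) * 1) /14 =-9299 /672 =-13.84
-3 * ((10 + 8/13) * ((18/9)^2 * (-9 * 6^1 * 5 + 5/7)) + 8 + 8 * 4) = 239280/7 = 34182.86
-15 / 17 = -0.88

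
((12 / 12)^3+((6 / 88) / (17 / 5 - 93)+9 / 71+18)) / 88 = 26767831 / 123160576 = 0.22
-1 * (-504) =504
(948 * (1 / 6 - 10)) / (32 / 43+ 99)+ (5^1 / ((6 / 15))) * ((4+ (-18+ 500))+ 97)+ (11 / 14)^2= 6048146303 / 840644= 7194.66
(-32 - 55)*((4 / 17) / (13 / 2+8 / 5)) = -1160 / 459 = -2.53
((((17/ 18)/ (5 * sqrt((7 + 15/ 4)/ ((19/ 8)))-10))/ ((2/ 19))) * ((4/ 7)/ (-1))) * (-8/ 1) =49096/ 1575 + 1292 * sqrt(1634)/ 1575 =64.33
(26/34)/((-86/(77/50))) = -1001/73100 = -0.01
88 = 88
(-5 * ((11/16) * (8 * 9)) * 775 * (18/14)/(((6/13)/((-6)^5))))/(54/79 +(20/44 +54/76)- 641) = -960441997086000/147742399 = -6500787.88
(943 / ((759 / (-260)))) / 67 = -10660 / 2211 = -4.82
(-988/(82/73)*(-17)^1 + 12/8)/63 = 1226231/5166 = 237.37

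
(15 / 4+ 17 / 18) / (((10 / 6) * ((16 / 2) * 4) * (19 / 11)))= 1859 / 36480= 0.05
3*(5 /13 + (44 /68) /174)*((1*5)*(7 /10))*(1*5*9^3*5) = 1905077475 /25636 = 74312.59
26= 26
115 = 115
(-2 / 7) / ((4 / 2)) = -1 / 7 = -0.14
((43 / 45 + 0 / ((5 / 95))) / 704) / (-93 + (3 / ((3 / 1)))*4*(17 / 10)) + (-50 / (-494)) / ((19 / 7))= 477691001 / 12815719488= 0.04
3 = 3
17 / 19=0.89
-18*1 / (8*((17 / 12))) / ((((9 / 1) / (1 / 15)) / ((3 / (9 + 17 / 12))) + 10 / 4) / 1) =-108 / 32045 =-0.00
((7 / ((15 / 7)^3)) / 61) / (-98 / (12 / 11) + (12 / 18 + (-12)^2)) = 686 / 3225375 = 0.00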